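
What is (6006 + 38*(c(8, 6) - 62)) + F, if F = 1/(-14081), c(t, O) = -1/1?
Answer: 50860571/14081 ≈ 3612.0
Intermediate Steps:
c(t, O) = -1 (c(t, O) = -1*1 = -1)
F = -1/14081 ≈ -7.1018e-5
(6006 + 38*(c(8, 6) - 62)) + F = (6006 + 38*(-1 - 62)) - 1/14081 = (6006 + 38*(-63)) - 1/14081 = (6006 - 2394) - 1/14081 = 3612 - 1/14081 = 50860571/14081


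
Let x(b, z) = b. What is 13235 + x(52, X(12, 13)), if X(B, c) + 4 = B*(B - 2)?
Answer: 13287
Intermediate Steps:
X(B, c) = -4 + B*(-2 + B) (X(B, c) = -4 + B*(B - 2) = -4 + B*(-2 + B))
13235 + x(52, X(12, 13)) = 13235 + 52 = 13287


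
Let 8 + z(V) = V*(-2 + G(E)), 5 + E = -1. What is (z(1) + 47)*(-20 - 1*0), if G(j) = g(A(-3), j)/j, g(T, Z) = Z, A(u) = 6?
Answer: -760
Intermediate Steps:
E = -6 (E = -5 - 1 = -6)
G(j) = 1 (G(j) = j/j = 1)
z(V) = -8 - V (z(V) = -8 + V*(-2 + 1) = -8 + V*(-1) = -8 - V)
(z(1) + 47)*(-20 - 1*0) = ((-8 - 1*1) + 47)*(-20 - 1*0) = ((-8 - 1) + 47)*(-20 + 0) = (-9 + 47)*(-20) = 38*(-20) = -760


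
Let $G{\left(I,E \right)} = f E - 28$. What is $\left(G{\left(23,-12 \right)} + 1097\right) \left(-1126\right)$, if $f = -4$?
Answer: $-1257742$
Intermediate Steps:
$G{\left(I,E \right)} = -28 - 4 E$ ($G{\left(I,E \right)} = - 4 E - 28 = -28 - 4 E$)
$\left(G{\left(23,-12 \right)} + 1097\right) \left(-1126\right) = \left(\left(-28 - -48\right) + 1097\right) \left(-1126\right) = \left(\left(-28 + 48\right) + 1097\right) \left(-1126\right) = \left(20 + 1097\right) \left(-1126\right) = 1117 \left(-1126\right) = -1257742$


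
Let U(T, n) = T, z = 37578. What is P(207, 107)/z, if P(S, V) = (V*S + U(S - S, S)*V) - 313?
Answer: 10918/18789 ≈ 0.58108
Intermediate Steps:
P(S, V) = -313 + S*V (P(S, V) = (V*S + (S - S)*V) - 313 = (S*V + 0*V) - 313 = (S*V + 0) - 313 = S*V - 313 = -313 + S*V)
P(207, 107)/z = (-313 + 207*107)/37578 = (-313 + 22149)*(1/37578) = 21836*(1/37578) = 10918/18789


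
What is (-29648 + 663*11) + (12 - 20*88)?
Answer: -24103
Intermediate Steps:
(-29648 + 663*11) + (12 - 20*88) = (-29648 + 7293) + (12 - 1760) = -22355 - 1748 = -24103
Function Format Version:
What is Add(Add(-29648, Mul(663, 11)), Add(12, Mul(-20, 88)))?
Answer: -24103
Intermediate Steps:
Add(Add(-29648, Mul(663, 11)), Add(12, Mul(-20, 88))) = Add(Add(-29648, 7293), Add(12, -1760)) = Add(-22355, -1748) = -24103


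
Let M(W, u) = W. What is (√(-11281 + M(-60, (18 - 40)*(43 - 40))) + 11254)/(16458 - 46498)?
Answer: -5627/15020 - I*√11341/30040 ≈ -0.37463 - 0.0035451*I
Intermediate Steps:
(√(-11281 + M(-60, (18 - 40)*(43 - 40))) + 11254)/(16458 - 46498) = (√(-11281 - 60) + 11254)/(16458 - 46498) = (√(-11341) + 11254)/(-30040) = (I*√11341 + 11254)*(-1/30040) = (11254 + I*√11341)*(-1/30040) = -5627/15020 - I*√11341/30040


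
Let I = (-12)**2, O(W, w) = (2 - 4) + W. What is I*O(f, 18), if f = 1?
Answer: -144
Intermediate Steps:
O(W, w) = -2 + W
I = 144
I*O(f, 18) = 144*(-2 + 1) = 144*(-1) = -144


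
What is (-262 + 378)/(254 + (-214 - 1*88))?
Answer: -29/12 ≈ -2.4167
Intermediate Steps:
(-262 + 378)/(254 + (-214 - 1*88)) = 116/(254 + (-214 - 88)) = 116/(254 - 302) = 116/(-48) = 116*(-1/48) = -29/12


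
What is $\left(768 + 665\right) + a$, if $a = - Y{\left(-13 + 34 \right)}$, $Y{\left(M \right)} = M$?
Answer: $1412$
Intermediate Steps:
$a = -21$ ($a = - (-13 + 34) = \left(-1\right) 21 = -21$)
$\left(768 + 665\right) + a = \left(768 + 665\right) - 21 = 1433 - 21 = 1412$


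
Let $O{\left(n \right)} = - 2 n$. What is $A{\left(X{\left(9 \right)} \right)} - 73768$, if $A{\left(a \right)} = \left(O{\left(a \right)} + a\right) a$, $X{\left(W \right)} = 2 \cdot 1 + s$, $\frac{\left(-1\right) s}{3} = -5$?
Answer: $-74057$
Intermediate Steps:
$s = 15$ ($s = \left(-3\right) \left(-5\right) = 15$)
$X{\left(W \right)} = 17$ ($X{\left(W \right)} = 2 \cdot 1 + 15 = 2 + 15 = 17$)
$A{\left(a \right)} = - a^{2}$ ($A{\left(a \right)} = \left(- 2 a + a\right) a = - a a = - a^{2}$)
$A{\left(X{\left(9 \right)} \right)} - 73768 = - 17^{2} - 73768 = \left(-1\right) 289 - 73768 = -289 - 73768 = -74057$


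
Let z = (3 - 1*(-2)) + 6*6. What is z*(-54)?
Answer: -2214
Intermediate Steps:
z = 41 (z = (3 + 2) + 36 = 5 + 36 = 41)
z*(-54) = 41*(-54) = -2214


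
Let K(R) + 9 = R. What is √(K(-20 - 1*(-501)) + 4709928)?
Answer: 320*√46 ≈ 2170.3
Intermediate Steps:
K(R) = -9 + R
√(K(-20 - 1*(-501)) + 4709928) = √((-9 + (-20 - 1*(-501))) + 4709928) = √((-9 + (-20 + 501)) + 4709928) = √((-9 + 481) + 4709928) = √(472 + 4709928) = √4710400 = 320*√46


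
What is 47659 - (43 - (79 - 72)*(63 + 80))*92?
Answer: 135795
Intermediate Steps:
47659 - (43 - (79 - 72)*(63 + 80))*92 = 47659 - (43 - 7*143)*92 = 47659 - (43 - 1*1001)*92 = 47659 - (43 - 1001)*92 = 47659 - (-958)*92 = 47659 - 1*(-88136) = 47659 + 88136 = 135795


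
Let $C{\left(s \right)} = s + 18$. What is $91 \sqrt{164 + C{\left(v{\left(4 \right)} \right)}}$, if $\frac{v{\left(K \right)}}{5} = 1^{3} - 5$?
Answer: $819 \sqrt{2} \approx 1158.2$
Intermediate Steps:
$v{\left(K \right)} = -20$ ($v{\left(K \right)} = 5 \left(1^{3} - 5\right) = 5 \left(1 - 5\right) = 5 \left(-4\right) = -20$)
$C{\left(s \right)} = 18 + s$
$91 \sqrt{164 + C{\left(v{\left(4 \right)} \right)}} = 91 \sqrt{164 + \left(18 - 20\right)} = 91 \sqrt{164 - 2} = 91 \sqrt{162} = 91 \cdot 9 \sqrt{2} = 819 \sqrt{2}$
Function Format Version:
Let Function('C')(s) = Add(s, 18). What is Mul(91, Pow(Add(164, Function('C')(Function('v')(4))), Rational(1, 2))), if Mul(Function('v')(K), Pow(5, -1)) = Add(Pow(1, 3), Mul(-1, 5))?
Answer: Mul(819, Pow(2, Rational(1, 2))) ≈ 1158.2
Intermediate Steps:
Function('v')(K) = -20 (Function('v')(K) = Mul(5, Add(Pow(1, 3), Mul(-1, 5))) = Mul(5, Add(1, -5)) = Mul(5, -4) = -20)
Function('C')(s) = Add(18, s)
Mul(91, Pow(Add(164, Function('C')(Function('v')(4))), Rational(1, 2))) = Mul(91, Pow(Add(164, Add(18, -20)), Rational(1, 2))) = Mul(91, Pow(Add(164, -2), Rational(1, 2))) = Mul(91, Pow(162, Rational(1, 2))) = Mul(91, Mul(9, Pow(2, Rational(1, 2)))) = Mul(819, Pow(2, Rational(1, 2)))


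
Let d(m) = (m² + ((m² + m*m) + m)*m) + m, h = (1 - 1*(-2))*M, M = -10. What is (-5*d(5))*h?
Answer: 45750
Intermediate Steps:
h = -30 (h = (1 - 1*(-2))*(-10) = (1 + 2)*(-10) = 3*(-10) = -30)
d(m) = m + m² + m*(m + 2*m²) (d(m) = (m² + ((m² + m²) + m)*m) + m = (m² + (2*m² + m)*m) + m = (m² + (m + 2*m²)*m) + m = (m² + m*(m + 2*m²)) + m = m + m² + m*(m + 2*m²))
(-5*d(5))*h = -25*(1 + 2*5 + 2*5²)*(-30) = -25*(1 + 10 + 2*25)*(-30) = -25*(1 + 10 + 50)*(-30) = -25*61*(-30) = -5*305*(-30) = -1525*(-30) = 45750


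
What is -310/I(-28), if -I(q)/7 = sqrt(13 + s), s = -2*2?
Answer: 310/21 ≈ 14.762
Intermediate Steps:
s = -4
I(q) = -21 (I(q) = -7*sqrt(13 - 4) = -7*sqrt(9) = -7*3 = -21)
-310/I(-28) = -310/(-21) = -310*(-1/21) = 310/21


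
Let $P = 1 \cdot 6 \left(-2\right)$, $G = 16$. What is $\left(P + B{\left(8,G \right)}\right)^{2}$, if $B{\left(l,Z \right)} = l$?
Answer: $16$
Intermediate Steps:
$P = -12$ ($P = 6 \left(-2\right) = -12$)
$\left(P + B{\left(8,G \right)}\right)^{2} = \left(-12 + 8\right)^{2} = \left(-4\right)^{2} = 16$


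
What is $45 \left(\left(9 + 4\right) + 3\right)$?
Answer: $720$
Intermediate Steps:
$45 \left(\left(9 + 4\right) + 3\right) = 45 \left(13 + 3\right) = 45 \cdot 16 = 720$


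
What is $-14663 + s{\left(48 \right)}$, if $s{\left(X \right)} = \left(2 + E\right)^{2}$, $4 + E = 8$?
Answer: $-14627$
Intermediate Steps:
$E = 4$ ($E = -4 + 8 = 4$)
$s{\left(X \right)} = 36$ ($s{\left(X \right)} = \left(2 + 4\right)^{2} = 6^{2} = 36$)
$-14663 + s{\left(48 \right)} = -14663 + 36 = -14627$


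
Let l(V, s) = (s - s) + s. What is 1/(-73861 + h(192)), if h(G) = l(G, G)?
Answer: -1/73669 ≈ -1.3574e-5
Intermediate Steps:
l(V, s) = s (l(V, s) = 0 + s = s)
h(G) = G
1/(-73861 + h(192)) = 1/(-73861 + 192) = 1/(-73669) = -1/73669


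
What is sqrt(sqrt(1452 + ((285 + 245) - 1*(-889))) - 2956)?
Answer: sqrt(-2956 + 3*sqrt(319)) ≈ 53.874*I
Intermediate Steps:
sqrt(sqrt(1452 + ((285 + 245) - 1*(-889))) - 2956) = sqrt(sqrt(1452 + (530 + 889)) - 2956) = sqrt(sqrt(1452 + 1419) - 2956) = sqrt(sqrt(2871) - 2956) = sqrt(3*sqrt(319) - 2956) = sqrt(-2956 + 3*sqrt(319))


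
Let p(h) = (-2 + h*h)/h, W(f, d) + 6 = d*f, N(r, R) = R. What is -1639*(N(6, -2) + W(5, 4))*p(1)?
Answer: 19668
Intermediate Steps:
W(f, d) = -6 + d*f
p(h) = (-2 + h²)/h
-1639*(N(6, -2) + W(5, 4))*p(1) = -1639*(-2 + (-6 + 4*5))*(1 - 2/1) = -1639*(-2 + (-6 + 20))*(1 - 2*1) = -1639*(-2 + 14)*(1 - 2) = -19668*(-1) = -1639*(-12) = 19668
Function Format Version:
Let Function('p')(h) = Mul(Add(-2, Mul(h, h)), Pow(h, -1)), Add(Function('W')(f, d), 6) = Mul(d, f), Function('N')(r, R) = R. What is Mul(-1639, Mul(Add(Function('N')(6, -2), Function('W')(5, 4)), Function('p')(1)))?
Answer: 19668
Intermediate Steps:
Function('W')(f, d) = Add(-6, Mul(d, f))
Function('p')(h) = Mul(Pow(h, -1), Add(-2, Pow(h, 2))) (Function('p')(h) = Mul(Add(-2, Pow(h, 2)), Pow(h, -1)) = Mul(Pow(h, -1), Add(-2, Pow(h, 2))))
Mul(-1639, Mul(Add(Function('N')(6, -2), Function('W')(5, 4)), Function('p')(1))) = Mul(-1639, Mul(Add(-2, Add(-6, Mul(4, 5))), Add(1, Mul(-2, Pow(1, -1))))) = Mul(-1639, Mul(Add(-2, Add(-6, 20)), Add(1, Mul(-2, 1)))) = Mul(-1639, Mul(Add(-2, 14), Add(1, -2))) = Mul(-1639, Mul(12, -1)) = Mul(-1639, -12) = 19668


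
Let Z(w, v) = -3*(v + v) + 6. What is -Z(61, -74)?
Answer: -450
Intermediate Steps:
Z(w, v) = 6 - 6*v (Z(w, v) = -6*v + 6 = 6 - 6*v)
-Z(61, -74) = -(6 - 6*(-74)) = -(6 + 444) = -1*450 = -450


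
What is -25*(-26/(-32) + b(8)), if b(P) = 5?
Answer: -2325/16 ≈ -145.31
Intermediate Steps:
-25*(-26/(-32) + b(8)) = -25*(-26/(-32) + 5) = -25*(-26*(-1/32) + 5) = -25*(13/16 + 5) = -25*93/16 = -2325/16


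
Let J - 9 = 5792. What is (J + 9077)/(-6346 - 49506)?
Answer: -7439/27926 ≈ -0.26638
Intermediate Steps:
J = 5801 (J = 9 + 5792 = 5801)
(J + 9077)/(-6346 - 49506) = (5801 + 9077)/(-6346 - 49506) = 14878/(-55852) = 14878*(-1/55852) = -7439/27926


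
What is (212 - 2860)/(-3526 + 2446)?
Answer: 331/135 ≈ 2.4519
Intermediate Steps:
(212 - 2860)/(-3526 + 2446) = -2648/(-1080) = -2648*(-1/1080) = 331/135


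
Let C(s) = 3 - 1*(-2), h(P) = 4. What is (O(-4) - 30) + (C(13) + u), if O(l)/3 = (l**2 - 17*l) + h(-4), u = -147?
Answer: 92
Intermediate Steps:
C(s) = 5 (C(s) = 3 + 2 = 5)
O(l) = 12 - 51*l + 3*l**2 (O(l) = 3*((l**2 - 17*l) + 4) = 3*(4 + l**2 - 17*l) = 12 - 51*l + 3*l**2)
(O(-4) - 30) + (C(13) + u) = ((12 - 51*(-4) + 3*(-4)**2) - 30) + (5 - 147) = ((12 + 204 + 3*16) - 30) - 142 = ((12 + 204 + 48) - 30) - 142 = (264 - 30) - 142 = 234 - 142 = 92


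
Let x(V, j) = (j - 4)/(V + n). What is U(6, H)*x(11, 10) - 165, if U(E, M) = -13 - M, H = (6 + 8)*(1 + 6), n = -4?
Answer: -1821/7 ≈ -260.14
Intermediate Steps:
H = 98 (H = 14*7 = 98)
x(V, j) = (-4 + j)/(-4 + V) (x(V, j) = (j - 4)/(V - 4) = (-4 + j)/(-4 + V))
U(6, H)*x(11, 10) - 165 = (-13 - 1*98)*((-4 + 10)/(-4 + 11)) - 165 = (-13 - 98)*(6/7) - 165 = -111*6/7 - 165 = -666/7 - 165 = -1821/7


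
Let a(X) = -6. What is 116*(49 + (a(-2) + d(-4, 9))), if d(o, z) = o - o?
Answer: 4988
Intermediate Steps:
d(o, z) = 0
116*(49 + (a(-2) + d(-4, 9))) = 116*(49 + (-6 + 0)) = 116*(49 - 6) = 116*43 = 4988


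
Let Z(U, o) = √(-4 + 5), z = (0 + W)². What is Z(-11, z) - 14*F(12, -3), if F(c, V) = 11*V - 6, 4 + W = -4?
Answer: 547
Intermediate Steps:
W = -8 (W = -4 - 4 = -8)
z = 64 (z = (0 - 8)² = (-8)² = 64)
Z(U, o) = 1 (Z(U, o) = √1 = 1)
F(c, V) = -6 + 11*V
Z(-11, z) - 14*F(12, -3) = 1 - 14*(-6 + 11*(-3)) = 1 - 14*(-6 - 33) = 1 - 14*(-39) = 1 + 546 = 547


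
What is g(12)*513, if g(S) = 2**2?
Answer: 2052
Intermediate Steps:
g(S) = 4
g(12)*513 = 4*513 = 2052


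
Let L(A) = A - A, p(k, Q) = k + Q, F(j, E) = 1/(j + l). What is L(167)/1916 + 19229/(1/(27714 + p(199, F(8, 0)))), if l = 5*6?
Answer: 20396104155/38 ≈ 5.3674e+8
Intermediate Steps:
l = 30
F(j, E) = 1/(30 + j) (F(j, E) = 1/(j + 30) = 1/(30 + j))
p(k, Q) = Q + k
L(A) = 0
L(167)/1916 + 19229/(1/(27714 + p(199, F(8, 0)))) = 0/1916 + 19229/(1/(27714 + (1/(30 + 8) + 199))) = 0*(1/1916) + 19229/(1/(27714 + (1/38 + 199))) = 0 + 19229/(1/(27714 + (1/38 + 199))) = 0 + 19229/(1/(27714 + 7563/38)) = 0 + 19229/(1/(1060695/38)) = 0 + 19229/(38/1060695) = 0 + 19229*(1060695/38) = 0 + 20396104155/38 = 20396104155/38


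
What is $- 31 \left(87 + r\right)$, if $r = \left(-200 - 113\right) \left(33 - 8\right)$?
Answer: $239878$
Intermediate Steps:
$r = -7825$ ($r = \left(-313\right) 25 = -7825$)
$- 31 \left(87 + r\right) = - 31 \left(87 - 7825\right) = \left(-31\right) \left(-7738\right) = 239878$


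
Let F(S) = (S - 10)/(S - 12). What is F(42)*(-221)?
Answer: -3536/15 ≈ -235.73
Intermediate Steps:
F(S) = (-10 + S)/(-12 + S)
F(42)*(-221) = ((-10 + 42)/(-12 + 42))*(-221) = (32/30)*(-221) = ((1/30)*32)*(-221) = (16/15)*(-221) = -3536/15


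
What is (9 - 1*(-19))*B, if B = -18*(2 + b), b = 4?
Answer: -3024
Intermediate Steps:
B = -108 (B = -18*(2 + 4) = -18*6 = -108)
(9 - 1*(-19))*B = (9 - 1*(-19))*(-108) = (9 + 19)*(-108) = 28*(-108) = -3024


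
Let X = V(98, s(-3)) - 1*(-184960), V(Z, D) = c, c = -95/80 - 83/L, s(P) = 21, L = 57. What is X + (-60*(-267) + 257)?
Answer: 183525733/912 ≈ 2.0123e+5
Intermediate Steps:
c = -2411/912 (c = -95/80 - 83/57 = -95*1/80 - 83*1/57 = -19/16 - 83/57 = -2411/912 ≈ -2.6436)
V(Z, D) = -2411/912
X = 168681109/912 (X = -2411/912 - 1*(-184960) = -2411/912 + 184960 = 168681109/912 ≈ 1.8496e+5)
X + (-60*(-267) + 257) = 168681109/912 + (-60*(-267) + 257) = 168681109/912 + (16020 + 257) = 168681109/912 + 16277 = 183525733/912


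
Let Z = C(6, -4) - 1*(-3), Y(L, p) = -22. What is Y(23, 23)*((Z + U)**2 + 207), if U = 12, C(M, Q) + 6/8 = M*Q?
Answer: -53163/8 ≈ -6645.4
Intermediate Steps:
C(M, Q) = -3/4 + M*Q
Z = -87/4 (Z = (-3/4 + 6*(-4)) - 1*(-3) = (-3/4 - 24) + 3 = -99/4 + 3 = -87/4 ≈ -21.750)
Y(23, 23)*((Z + U)**2 + 207) = -22*((-87/4 + 12)**2 + 207) = -22*((-39/4)**2 + 207) = -22*(1521/16 + 207) = -22*4833/16 = -53163/8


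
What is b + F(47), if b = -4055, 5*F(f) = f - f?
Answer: -4055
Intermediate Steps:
F(f) = 0 (F(f) = (f - f)/5 = (⅕)*0 = 0)
b + F(47) = -4055 + 0 = -4055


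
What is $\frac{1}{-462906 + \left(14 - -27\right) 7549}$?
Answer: $- \frac{1}{153397} \approx -6.519 \cdot 10^{-6}$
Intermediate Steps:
$\frac{1}{-462906 + \left(14 - -27\right) 7549} = \frac{1}{-462906 + \left(14 + 27\right) 7549} = \frac{1}{-462906 + 41 \cdot 7549} = \frac{1}{-462906 + 309509} = \frac{1}{-153397} = - \frac{1}{153397}$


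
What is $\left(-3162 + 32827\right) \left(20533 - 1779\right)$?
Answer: $556337410$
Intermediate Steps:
$\left(-3162 + 32827\right) \left(20533 - 1779\right) = 29665 \cdot 18754 = 556337410$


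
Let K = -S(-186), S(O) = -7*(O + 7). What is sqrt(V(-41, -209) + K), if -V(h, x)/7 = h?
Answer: I*sqrt(966) ≈ 31.081*I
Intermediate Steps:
S(O) = -49 - 7*O (S(O) = -7*(7 + O) = -49 - 7*O)
V(h, x) = -7*h
K = -1253 (K = -(-49 - 7*(-186)) = -(-49 + 1302) = -1*1253 = -1253)
sqrt(V(-41, -209) + K) = sqrt(-7*(-41) - 1253) = sqrt(287 - 1253) = sqrt(-966) = I*sqrt(966)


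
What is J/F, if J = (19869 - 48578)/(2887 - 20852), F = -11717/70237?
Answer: -2016434033/210495905 ≈ -9.5794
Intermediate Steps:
F = -11717/70237 (F = -11717*1/70237 = -11717/70237 ≈ -0.16682)
J = 28709/17965 (J = -28709/(-17965) = -28709*(-1/17965) = 28709/17965 ≈ 1.5981)
J/F = 28709/(17965*(-11717/70237)) = (28709/17965)*(-70237/11717) = -2016434033/210495905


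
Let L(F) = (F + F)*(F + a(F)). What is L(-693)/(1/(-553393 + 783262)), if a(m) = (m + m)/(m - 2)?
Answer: 153006579330066/695 ≈ 2.2015e+11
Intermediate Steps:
a(m) = 2*m/(-2 + m) (a(m) = (2*m)/(-2 + m) = 2*m/(-2 + m))
L(F) = 2*F*(F + 2*F/(-2 + F)) (L(F) = (F + F)*(F + 2*F/(-2 + F)) = (2*F)*(F + 2*F/(-2 + F)) = 2*F*(F + 2*F/(-2 + F)))
L(-693)/(1/(-553393 + 783262)) = (2*(-693)³/(-2 - 693))/(1/(-553393 + 783262)) = (2*(-332812557)/(-695))/(1/229869) = (2*(-332812557)*(-1/695))/(1/229869) = (665625114/695)*229869 = 153006579330066/695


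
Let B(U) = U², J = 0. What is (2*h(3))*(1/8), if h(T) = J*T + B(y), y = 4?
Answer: 4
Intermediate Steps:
h(T) = 16 (h(T) = 0*T + 4² = 0 + 16 = 16)
(2*h(3))*(1/8) = (2*16)*(1/8) = 32*(1*(⅛)) = 32*(⅛) = 4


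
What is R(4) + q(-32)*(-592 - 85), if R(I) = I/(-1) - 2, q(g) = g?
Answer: 21658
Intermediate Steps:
R(I) = -2 - I (R(I) = I*(-1) - 2 = -I - 2 = -2 - I)
R(4) + q(-32)*(-592 - 85) = (-2 - 1*4) - 32*(-592 - 85) = (-2 - 4) - 32*(-677) = -6 + 21664 = 21658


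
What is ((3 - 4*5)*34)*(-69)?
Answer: 39882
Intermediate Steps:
((3 - 4*5)*34)*(-69) = ((3 - 20)*34)*(-69) = -17*34*(-69) = -578*(-69) = 39882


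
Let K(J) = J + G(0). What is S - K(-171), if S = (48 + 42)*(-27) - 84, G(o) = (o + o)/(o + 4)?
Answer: -2343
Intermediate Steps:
G(o) = 2*o/(4 + o) (G(o) = (2*o)/(4 + o) = 2*o/(4 + o))
K(J) = J (K(J) = J + 2*0/(4 + 0) = J + 2*0/4 = J + 2*0*(¼) = J + 0 = J)
S = -2514 (S = 90*(-27) - 84 = -2430 - 84 = -2514)
S - K(-171) = -2514 - 1*(-171) = -2514 + 171 = -2343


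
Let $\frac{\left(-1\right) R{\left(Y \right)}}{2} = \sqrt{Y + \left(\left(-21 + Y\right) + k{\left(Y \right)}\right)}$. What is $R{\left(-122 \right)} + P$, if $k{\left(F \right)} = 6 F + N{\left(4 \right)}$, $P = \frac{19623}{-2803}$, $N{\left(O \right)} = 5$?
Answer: $- \frac{19623}{2803} - 8 i \sqrt{62} \approx -7.0007 - 62.992 i$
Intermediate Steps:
$P = - \frac{19623}{2803}$ ($P = 19623 \left(- \frac{1}{2803}\right) = - \frac{19623}{2803} \approx -7.0007$)
$k{\left(F \right)} = 5 + 6 F$ ($k{\left(F \right)} = 6 F + 5 = 5 + 6 F$)
$R{\left(Y \right)} = - 2 \sqrt{-16 + 8 Y}$ ($R{\left(Y \right)} = - 2 \sqrt{Y + \left(\left(-21 + Y\right) + \left(5 + 6 Y\right)\right)} = - 2 \sqrt{Y + \left(-16 + 7 Y\right)} = - 2 \sqrt{-16 + 8 Y}$)
$R{\left(-122 \right)} + P = - 4 \sqrt{-4 + 2 \left(-122\right)} - \frac{19623}{2803} = - 4 \sqrt{-4 - 244} - \frac{19623}{2803} = - 4 \sqrt{-248} - \frac{19623}{2803} = - 4 \cdot 2 i \sqrt{62} - \frac{19623}{2803} = - 8 i \sqrt{62} - \frac{19623}{2803} = - \frac{19623}{2803} - 8 i \sqrt{62}$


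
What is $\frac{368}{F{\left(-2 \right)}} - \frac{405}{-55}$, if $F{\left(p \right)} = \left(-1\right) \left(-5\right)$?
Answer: $\frac{4453}{55} \approx 80.964$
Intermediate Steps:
$F{\left(p \right)} = 5$
$\frac{368}{F{\left(-2 \right)}} - \frac{405}{-55} = \frac{368}{5} - \frac{405}{-55} = 368 \cdot \frac{1}{5} - - \frac{81}{11} = \frac{368}{5} + \frac{81}{11} = \frac{4453}{55}$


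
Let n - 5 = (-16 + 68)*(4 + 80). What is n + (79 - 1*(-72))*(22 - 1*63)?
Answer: -1818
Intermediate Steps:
n = 4373 (n = 5 + (-16 + 68)*(4 + 80) = 5 + 52*84 = 5 + 4368 = 4373)
n + (79 - 1*(-72))*(22 - 1*63) = 4373 + (79 - 1*(-72))*(22 - 1*63) = 4373 + (79 + 72)*(22 - 63) = 4373 + 151*(-41) = 4373 - 6191 = -1818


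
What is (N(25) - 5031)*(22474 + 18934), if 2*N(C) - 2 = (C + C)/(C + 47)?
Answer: -1874410760/9 ≈ -2.0827e+8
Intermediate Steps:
N(C) = 1 + C/(47 + C) (N(C) = 1 + ((C + C)/(C + 47))/2 = 1 + ((2*C)/(47 + C))/2 = 1 + (2*C/(47 + C))/2 = 1 + C/(47 + C))
(N(25) - 5031)*(22474 + 18934) = ((47 + 2*25)/(47 + 25) - 5031)*(22474 + 18934) = ((47 + 50)/72 - 5031)*41408 = ((1/72)*97 - 5031)*41408 = (97/72 - 5031)*41408 = -362135/72*41408 = -1874410760/9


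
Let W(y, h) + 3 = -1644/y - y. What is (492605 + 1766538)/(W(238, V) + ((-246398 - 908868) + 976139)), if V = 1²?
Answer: -268838017/21345614 ≈ -12.595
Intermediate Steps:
V = 1
W(y, h) = -3 - y - 1644/y (W(y, h) = -3 + (-1644/y - y) = -3 + (-y - 1644/y) = -3 - y - 1644/y)
(492605 + 1766538)/(W(238, V) + ((-246398 - 908868) + 976139)) = (492605 + 1766538)/((-3 - 1*238 - 1644/238) + ((-246398 - 908868) + 976139)) = 2259143/((-3 - 238 - 1644*1/238) + (-1155266 + 976139)) = 2259143/((-3 - 238 - 822/119) - 179127) = 2259143/(-29501/119 - 179127) = 2259143/(-21345614/119) = 2259143*(-119/21345614) = -268838017/21345614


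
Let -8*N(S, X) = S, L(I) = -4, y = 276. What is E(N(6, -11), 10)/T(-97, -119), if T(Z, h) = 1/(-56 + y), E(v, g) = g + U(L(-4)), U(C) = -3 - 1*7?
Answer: 0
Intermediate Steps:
U(C) = -10 (U(C) = -3 - 7 = -10)
N(S, X) = -S/8
E(v, g) = -10 + g (E(v, g) = g - 10 = -10 + g)
T(Z, h) = 1/220 (T(Z, h) = 1/(-56 + 276) = 1/220)
E(N(6, -11), 10)/T(-97, -119) = (-10 + 10)/(1/220) = 0*220 = 0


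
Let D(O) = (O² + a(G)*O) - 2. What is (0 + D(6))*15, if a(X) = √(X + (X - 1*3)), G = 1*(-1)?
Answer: 510 + 90*I*√5 ≈ 510.0 + 201.25*I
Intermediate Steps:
G = -1
a(X) = √(-3 + 2*X) (a(X) = √(X + (X - 3)) = √(X + (-3 + X)) = √(-3 + 2*X))
D(O) = -2 + O² + I*O*√5 (D(O) = (O² + √(-3 + 2*(-1))*O) - 2 = (O² + √(-3 - 2)*O) - 2 = (O² + √(-5)*O) - 2 = (O² + (I*√5)*O) - 2 = (O² + I*O*√5) - 2 = -2 + O² + I*O*√5)
(0 + D(6))*15 = (0 + (-2 + 6² + I*6*√5))*15 = (0 + (-2 + 36 + 6*I*√5))*15 = (0 + (34 + 6*I*√5))*15 = (34 + 6*I*√5)*15 = 510 + 90*I*√5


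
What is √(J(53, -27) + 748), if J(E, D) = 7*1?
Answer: √755 ≈ 27.477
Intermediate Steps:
J(E, D) = 7
√(J(53, -27) + 748) = √(7 + 748) = √755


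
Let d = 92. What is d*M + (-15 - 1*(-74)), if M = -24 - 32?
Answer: -5093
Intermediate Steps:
M = -56
d*M + (-15 - 1*(-74)) = 92*(-56) + (-15 - 1*(-74)) = -5152 + (-15 + 74) = -5152 + 59 = -5093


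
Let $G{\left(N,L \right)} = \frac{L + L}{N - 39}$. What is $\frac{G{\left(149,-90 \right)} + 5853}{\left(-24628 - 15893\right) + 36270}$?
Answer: $- \frac{21455}{15587} \approx -1.3765$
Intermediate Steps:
$G{\left(N,L \right)} = \frac{2 L}{-39 + N}$
$\frac{G{\left(149,-90 \right)} + 5853}{\left(-24628 - 15893\right) + 36270} = \frac{2 \left(-90\right) \frac{1}{-39 + 149} + 5853}{\left(-24628 - 15893\right) + 36270} = \frac{2 \left(-90\right) \frac{1}{110} + 5853}{\left(-24628 - 15893\right) + 36270} = \frac{2 \left(-90\right) \frac{1}{110} + 5853}{-40521 + 36270} = \frac{- \frac{18}{11} + 5853}{-4251} = \frac{64365}{11} \left(- \frac{1}{4251}\right) = - \frac{21455}{15587}$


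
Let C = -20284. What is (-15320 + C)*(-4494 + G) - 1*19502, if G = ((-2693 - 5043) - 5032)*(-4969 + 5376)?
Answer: 185178876778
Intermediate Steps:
G = -5196576 (G = (-7736 - 5032)*407 = -12768*407 = -5196576)
(-15320 + C)*(-4494 + G) - 1*19502 = (-15320 - 20284)*(-4494 - 5196576) - 1*19502 = -35604*(-5201070) - 19502 = 185178896280 - 19502 = 185178876778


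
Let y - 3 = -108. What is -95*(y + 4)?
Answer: 9595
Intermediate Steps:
y = -105 (y = 3 - 108 = -105)
-95*(y + 4) = -95*(-105 + 4) = -95*(-101) = 9595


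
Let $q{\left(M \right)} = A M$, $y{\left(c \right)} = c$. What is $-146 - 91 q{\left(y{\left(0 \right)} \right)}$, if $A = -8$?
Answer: $-146$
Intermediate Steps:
$q{\left(M \right)} = - 8 M$
$-146 - 91 q{\left(y{\left(0 \right)} \right)} = -146 - 91 \left(\left(-8\right) 0\right) = -146 - 0 = -146 + 0 = -146$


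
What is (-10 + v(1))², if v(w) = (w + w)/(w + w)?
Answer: 81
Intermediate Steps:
v(w) = 1 (v(w) = (2*w)/((2*w)) = (2*w)*(1/(2*w)) = 1)
(-10 + v(1))² = (-10 + 1)² = (-9)² = 81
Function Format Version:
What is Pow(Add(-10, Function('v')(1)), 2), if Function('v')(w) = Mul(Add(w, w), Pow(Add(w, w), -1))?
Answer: 81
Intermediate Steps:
Function('v')(w) = 1 (Function('v')(w) = Mul(Mul(2, w), Pow(Mul(2, w), -1)) = Mul(Mul(2, w), Mul(Rational(1, 2), Pow(w, -1))) = 1)
Pow(Add(-10, Function('v')(1)), 2) = Pow(Add(-10, 1), 2) = Pow(-9, 2) = 81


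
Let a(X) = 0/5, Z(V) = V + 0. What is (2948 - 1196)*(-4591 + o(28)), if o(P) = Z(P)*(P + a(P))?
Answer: -6669864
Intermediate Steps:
Z(V) = V
a(X) = 0 (a(X) = 0*(⅕) = 0)
o(P) = P² (o(P) = P*(P + 0) = P*P = P²)
(2948 - 1196)*(-4591 + o(28)) = (2948 - 1196)*(-4591 + 28²) = 1752*(-4591 + 784) = 1752*(-3807) = -6669864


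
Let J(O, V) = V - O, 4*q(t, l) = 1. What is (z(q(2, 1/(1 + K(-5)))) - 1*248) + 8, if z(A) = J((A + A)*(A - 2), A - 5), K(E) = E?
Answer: -1951/8 ≈ -243.88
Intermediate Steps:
q(t, l) = ¼ (q(t, l) = (¼)*1 = ¼)
z(A) = -5 + A - 2*A*(-2 + A) (z(A) = (A - 5) - (A + A)*(A - 2) = (-5 + A) - 2*A*(-2 + A) = -5 + A - 2*A*(-2 + A))
(z(q(2, 1/(1 + K(-5)))) - 1*248) + 8 = ((-5 + ¼ - 2*¼*(-2 + ¼)) - 1*248) + 8 = ((-5 + ¼ - 2*¼*(-7/4)) - 248) + 8 = ((-5 + ¼ + 7/8) - 248) + 8 = (-31/8 - 248) + 8 = -2015/8 + 8 = -1951/8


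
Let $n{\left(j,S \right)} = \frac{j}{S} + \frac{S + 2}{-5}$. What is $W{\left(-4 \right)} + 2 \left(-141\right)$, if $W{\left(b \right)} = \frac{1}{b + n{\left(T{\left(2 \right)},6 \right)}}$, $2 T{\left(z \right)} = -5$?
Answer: $- \frac{101862}{361} \approx -282.17$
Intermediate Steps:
$T{\left(z \right)} = - \frac{5}{2}$ ($T{\left(z \right)} = \frac{1}{2} \left(-5\right) = - \frac{5}{2}$)
$n{\left(j,S \right)} = - \frac{2}{5} - \frac{S}{5} + \frac{j}{S}$ ($n{\left(j,S \right)} = \frac{j}{S} + \left(2 + S\right) \left(- \frac{1}{5}\right) = \frac{j}{S} - \left(\frac{2}{5} + \frac{S}{5}\right) = - \frac{2}{5} - \frac{S}{5} + \frac{j}{S}$)
$W{\left(b \right)} = \frac{1}{- \frac{121}{60} + b}$ ($W{\left(b \right)} = \frac{1}{b + \frac{- \frac{5}{2} - \frac{6 \left(2 + 6\right)}{5}}{6}} = \frac{1}{b + \frac{- \frac{5}{2} - \frac{6}{5} \cdot 8}{6}} = \frac{1}{b + \frac{- \frac{5}{2} - \frac{48}{5}}{6}} = \frac{1}{b + \frac{1}{6} \left(- \frac{121}{10}\right)} = \frac{1}{b - \frac{121}{60}} = \frac{1}{- \frac{121}{60} + b}$)
$W{\left(-4 \right)} + 2 \left(-141\right) = \frac{60}{-121 + 60 \left(-4\right)} + 2 \left(-141\right) = \frac{60}{-121 - 240} - 282 = \frac{60}{-361} - 282 = 60 \left(- \frac{1}{361}\right) - 282 = - \frac{60}{361} - 282 = - \frac{101862}{361}$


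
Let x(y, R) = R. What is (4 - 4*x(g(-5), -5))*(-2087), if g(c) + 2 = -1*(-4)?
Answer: -50088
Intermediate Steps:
g(c) = 2 (g(c) = -2 - 1*(-4) = -2 + 4 = 2)
(4 - 4*x(g(-5), -5))*(-2087) = (4 - 4*(-5))*(-2087) = (4 + 20)*(-2087) = 24*(-2087) = -50088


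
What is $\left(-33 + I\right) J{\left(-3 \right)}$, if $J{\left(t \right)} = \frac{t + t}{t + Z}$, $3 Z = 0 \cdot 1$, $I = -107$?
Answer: $-280$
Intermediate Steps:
$Z = 0$ ($Z = \frac{0 \cdot 1}{3} = \frac{1}{3} \cdot 0 = 0$)
$J{\left(t \right)} = 2$ ($J{\left(t \right)} = \frac{t + t}{t + 0} = \frac{2 t}{t} = 2$)
$\left(-33 + I\right) J{\left(-3 \right)} = \left(-33 - 107\right) 2 = \left(-140\right) 2 = -280$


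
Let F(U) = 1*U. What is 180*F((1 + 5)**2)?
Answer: 6480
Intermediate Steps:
F(U) = U
180*F((1 + 5)**2) = 180*(1 + 5)**2 = 180*6**2 = 180*36 = 6480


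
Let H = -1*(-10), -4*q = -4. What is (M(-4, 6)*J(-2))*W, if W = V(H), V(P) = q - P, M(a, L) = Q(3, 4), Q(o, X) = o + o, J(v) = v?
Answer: 108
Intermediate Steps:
q = 1 (q = -1/4*(-4) = 1)
Q(o, X) = 2*o
H = 10
M(a, L) = 6 (M(a, L) = 2*3 = 6)
V(P) = 1 - P
W = -9 (W = 1 - 1*10 = 1 - 10 = -9)
(M(-4, 6)*J(-2))*W = (6*(-2))*(-9) = -12*(-9) = 108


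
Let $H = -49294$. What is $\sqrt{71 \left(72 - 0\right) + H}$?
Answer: $i \sqrt{44182} \approx 210.2 i$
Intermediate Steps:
$\sqrt{71 \left(72 - 0\right) + H} = \sqrt{71 \left(72 - 0\right) - 49294} = \sqrt{71 \left(72 + 0\right) - 49294} = \sqrt{71 \cdot 72 - 49294} = \sqrt{5112 - 49294} = \sqrt{-44182} = i \sqrt{44182}$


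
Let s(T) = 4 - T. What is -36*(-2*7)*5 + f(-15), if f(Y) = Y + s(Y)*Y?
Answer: 2220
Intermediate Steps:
f(Y) = Y + Y*(4 - Y) (f(Y) = Y + (4 - Y)*Y = Y + Y*(4 - Y))
-36*(-2*7)*5 + f(-15) = -36*(-2*7)*5 - 15*(5 - 1*(-15)) = -(-504)*5 - 15*(5 + 15) = -36*(-70) - 15*20 = 2520 - 300 = 2220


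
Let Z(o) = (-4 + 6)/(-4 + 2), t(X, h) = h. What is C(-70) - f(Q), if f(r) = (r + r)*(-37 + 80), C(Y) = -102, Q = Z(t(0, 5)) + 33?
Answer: -2854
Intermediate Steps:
Z(o) = -1 (Z(o) = 2/(-2) = 2*(-1/2) = -1)
Q = 32 (Q = -1 + 33 = 32)
f(r) = 86*r (f(r) = (2*r)*43 = 86*r)
C(-70) - f(Q) = -102 - 86*32 = -102 - 1*2752 = -102 - 2752 = -2854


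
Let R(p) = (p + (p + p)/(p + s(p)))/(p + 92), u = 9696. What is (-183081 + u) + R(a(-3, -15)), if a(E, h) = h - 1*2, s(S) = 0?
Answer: -866926/5 ≈ -1.7339e+5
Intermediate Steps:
a(E, h) = -2 + h (a(E, h) = h - 2 = -2 + h)
R(p) = (2 + p)/(92 + p) (R(p) = (p + (p + p)/(p + 0))/(p + 92) = (p + (2*p)/p)/(92 + p) = (p + 2)/(92 + p) = (2 + p)/(92 + p))
(-183081 + u) + R(a(-3, -15)) = (-183081 + 9696) + (2 + (-2 - 15))/(92 + (-2 - 15)) = -173385 + (2 - 17)/(92 - 17) = -173385 - 15/75 = -173385 + (1/75)*(-15) = -173385 - ⅕ = -866926/5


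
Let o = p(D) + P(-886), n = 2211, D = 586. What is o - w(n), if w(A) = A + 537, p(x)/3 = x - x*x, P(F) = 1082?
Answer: -1030096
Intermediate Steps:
p(x) = -3*x**2 + 3*x (p(x) = 3*(x - x*x) = 3*(x - x**2) = -3*x**2 + 3*x)
w(A) = 537 + A
o = -1027348 (o = 3*586*(1 - 1*586) + 1082 = 3*586*(1 - 586) + 1082 = 3*586*(-585) + 1082 = -1028430 + 1082 = -1027348)
o - w(n) = -1027348 - (537 + 2211) = -1027348 - 1*2748 = -1027348 - 2748 = -1030096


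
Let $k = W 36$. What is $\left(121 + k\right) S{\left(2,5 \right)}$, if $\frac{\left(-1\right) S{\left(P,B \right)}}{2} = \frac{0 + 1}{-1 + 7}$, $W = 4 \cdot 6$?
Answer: $- \frac{985}{3} \approx -328.33$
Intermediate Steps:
$W = 24$
$S{\left(P,B \right)} = - \frac{1}{3}$ ($S{\left(P,B \right)} = - 2 \frac{0 + 1}{-1 + 7} = - 2 \cdot 1 \cdot \frac{1}{6} = \left(-2\right) \frac{1}{6} = - \frac{1}{3}$)
$k = 864$ ($k = 24 \cdot 36 = 864$)
$\left(121 + k\right) S{\left(2,5 \right)} = \left(121 + 864\right) \left(- \frac{1}{3}\right) = 985 \left(- \frac{1}{3}\right) = - \frac{985}{3}$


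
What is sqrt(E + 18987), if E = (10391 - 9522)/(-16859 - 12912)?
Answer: 2*sqrt(4207097111567)/29771 ≈ 137.79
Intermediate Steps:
E = -869/29771 (E = 869/(-29771) = 869*(-1/29771) = -869/29771 ≈ -0.029189)
sqrt(E + 18987) = sqrt(-869/29771 + 18987) = sqrt(565261108/29771) = 2*sqrt(4207097111567)/29771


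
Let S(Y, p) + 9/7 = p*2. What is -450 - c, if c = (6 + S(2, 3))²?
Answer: -27675/49 ≈ -564.80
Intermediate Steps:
S(Y, p) = -9/7 + 2*p (S(Y, p) = -9/7 + p*2 = -9/7 + 2*p)
c = 5625/49 (c = (6 + (-9/7 + 2*3))² = (6 + (-9/7 + 6))² = (6 + 33/7)² = (75/7)² = 5625/49 ≈ 114.80)
-450 - c = -450 - 1*5625/49 = -450 - 5625/49 = -27675/49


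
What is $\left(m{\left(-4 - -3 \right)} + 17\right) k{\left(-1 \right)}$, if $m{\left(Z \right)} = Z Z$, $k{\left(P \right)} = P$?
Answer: $-18$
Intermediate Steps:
$m{\left(Z \right)} = Z^{2}$
$\left(m{\left(-4 - -3 \right)} + 17\right) k{\left(-1 \right)} = \left(\left(-4 - -3\right)^{2} + 17\right) \left(-1\right) = \left(\left(-4 + 3\right)^{2} + 17\right) \left(-1\right) = \left(\left(-1\right)^{2} + 17\right) \left(-1\right) = \left(1 + 17\right) \left(-1\right) = 18 \left(-1\right) = -18$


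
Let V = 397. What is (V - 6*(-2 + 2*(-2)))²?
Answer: 187489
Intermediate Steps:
(V - 6*(-2 + 2*(-2)))² = (397 - 6*(-2 + 2*(-2)))² = (397 - 6*(-2 - 4))² = (397 - 6*(-6))² = (397 + 36)² = 433² = 187489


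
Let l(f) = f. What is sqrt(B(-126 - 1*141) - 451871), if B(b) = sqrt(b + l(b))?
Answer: sqrt(-451871 + I*sqrt(534)) ≈ 0.017 + 672.21*I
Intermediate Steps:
B(b) = sqrt(2)*sqrt(b) (B(b) = sqrt(b + b) = sqrt(2*b) = sqrt(2)*sqrt(b))
sqrt(B(-126 - 1*141) - 451871) = sqrt(sqrt(2)*sqrt(-126 - 1*141) - 451871) = sqrt(sqrt(2)*sqrt(-126 - 141) - 451871) = sqrt(sqrt(2)*sqrt(-267) - 451871) = sqrt(sqrt(2)*(I*sqrt(267)) - 451871) = sqrt(I*sqrt(534) - 451871) = sqrt(-451871 + I*sqrt(534))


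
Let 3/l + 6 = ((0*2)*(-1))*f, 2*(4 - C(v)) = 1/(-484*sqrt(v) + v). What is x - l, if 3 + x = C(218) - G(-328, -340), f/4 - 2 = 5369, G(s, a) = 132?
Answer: -61083917/468076 + 121*sqrt(218)/25510142 ≈ -130.50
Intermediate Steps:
f = 21484 (f = 8 + 4*5369 = 8 + 21476 = 21484)
C(v) = 4 - 1/(2*(v - 484*sqrt(v))) (C(v) = 4 - 1/(2*(-484*sqrt(v) + v)) = 4 - 1/(2*(v - 484*sqrt(v))))
l = -1/2 (l = 3/(-6 + ((0*2)*(-1))*21484) = 3/(-6 + (0*(-1))*21484) = 3/(-6 + 0*21484) = 3/(-6 + 0) = 3/(-6) = 3*(-1/6) = -1/2 ≈ -0.50000)
x = -135 + (-1743 + 3872*sqrt(218))/(2*(-218 + 484*sqrt(218))) (x = -3 + ((1 - 8*218 + 3872*sqrt(218))/(2*(-1*218 + 484*sqrt(218))) - 1*132) = -3 + ((1 - 1744 + 3872*sqrt(218))/(2*(-218 + 484*sqrt(218))) - 132) = -3 + ((-1743 + 3872*sqrt(218))/(2*(-218 + 484*sqrt(218))) - 132) = -3 + (-132 + (-1743 + 3872*sqrt(218))/(2*(-218 + 484*sqrt(218)))) = -135 + (-1743 + 3872*sqrt(218))/(2*(-218 + 484*sqrt(218))) ≈ -131.00)
x - l = (-61317955/468076 + 121*sqrt(218)/25510142) - 1*(-1/2) = (-61317955/468076 + 121*sqrt(218)/25510142) + 1/2 = -61083917/468076 + 121*sqrt(218)/25510142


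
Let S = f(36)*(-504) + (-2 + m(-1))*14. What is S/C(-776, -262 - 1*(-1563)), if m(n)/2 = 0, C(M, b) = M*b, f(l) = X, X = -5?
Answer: -623/252394 ≈ -0.0024684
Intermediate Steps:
f(l) = -5
m(n) = 0 (m(n) = 2*0 = 0)
S = 2492 (S = -5*(-504) + (-2 + 0)*14 = 2520 - 2*14 = 2520 - 28 = 2492)
S/C(-776, -262 - 1*(-1563)) = 2492/((-776*(-262 - 1*(-1563)))) = 2492/((-776*(-262 + 1563))) = 2492/((-776*1301)) = 2492/(-1009576) = 2492*(-1/1009576) = -623/252394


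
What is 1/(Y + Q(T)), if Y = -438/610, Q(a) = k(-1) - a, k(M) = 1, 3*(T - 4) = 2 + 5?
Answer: -915/5537 ≈ -0.16525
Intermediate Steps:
T = 19/3 (T = 4 + (2 + 5)/3 = 4 + (⅓)*7 = 4 + 7/3 = 19/3 ≈ 6.3333)
Q(a) = 1 - a
Y = -219/305 (Y = -438*1/610 = -219/305 ≈ -0.71803)
1/(Y + Q(T)) = 1/(-219/305 + (1 - 1*19/3)) = 1/(-219/305 + (1 - 19/3)) = 1/(-219/305 - 16/3) = 1/(-5537/915) = -915/5537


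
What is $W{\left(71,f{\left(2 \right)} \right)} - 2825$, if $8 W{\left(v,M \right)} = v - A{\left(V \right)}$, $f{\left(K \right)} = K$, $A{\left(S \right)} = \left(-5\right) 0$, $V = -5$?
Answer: $- \frac{22529}{8} \approx -2816.1$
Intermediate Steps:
$A{\left(S \right)} = 0$
$W{\left(v,M \right)} = \frac{v}{8}$ ($W{\left(v,M \right)} = \frac{v - 0}{8} = \frac{v + 0}{8} = \frac{v}{8}$)
$W{\left(71,f{\left(2 \right)} \right)} - 2825 = \frac{1}{8} \cdot 71 - 2825 = \frac{71}{8} - 2825 = - \frac{22529}{8}$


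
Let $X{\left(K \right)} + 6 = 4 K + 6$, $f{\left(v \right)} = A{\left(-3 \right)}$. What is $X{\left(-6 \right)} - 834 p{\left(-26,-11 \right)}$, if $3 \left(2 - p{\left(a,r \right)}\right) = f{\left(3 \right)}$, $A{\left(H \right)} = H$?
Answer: $-2526$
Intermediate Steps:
$f{\left(v \right)} = -3$
$p{\left(a,r \right)} = 3$ ($p{\left(a,r \right)} = 2 - -1 = 2 + 1 = 3$)
$X{\left(K \right)} = 4 K$ ($X{\left(K \right)} = -6 + \left(4 K + 6\right) = -6 + \left(6 + 4 K\right) = 4 K$)
$X{\left(-6 \right)} - 834 p{\left(-26,-11 \right)} = 4 \left(-6\right) - 2502 = -24 - 2502 = -2526$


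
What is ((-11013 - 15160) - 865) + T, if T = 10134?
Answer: -16904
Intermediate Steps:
((-11013 - 15160) - 865) + T = ((-11013 - 15160) - 865) + 10134 = (-26173 - 865) + 10134 = -27038 + 10134 = -16904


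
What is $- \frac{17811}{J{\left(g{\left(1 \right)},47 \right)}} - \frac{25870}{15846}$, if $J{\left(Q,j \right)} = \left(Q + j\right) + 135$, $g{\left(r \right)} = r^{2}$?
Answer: $- \frac{47827886}{483303} \approx -98.96$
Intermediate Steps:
$J{\left(Q,j \right)} = 135 + Q + j$
$- \frac{17811}{J{\left(g{\left(1 \right)},47 \right)}} - \frac{25870}{15846} = - \frac{17811}{135 + 1^{2} + 47} - \frac{25870}{15846} = - \frac{17811}{135 + 1 + 47} - \frac{12935}{7923} = - \frac{17811}{183} - \frac{12935}{7923} = \left(-17811\right) \frac{1}{183} - \frac{12935}{7923} = - \frac{5937}{61} - \frac{12935}{7923} = - \frac{47827886}{483303}$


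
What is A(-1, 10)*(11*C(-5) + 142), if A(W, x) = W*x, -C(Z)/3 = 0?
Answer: -1420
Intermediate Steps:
C(Z) = 0 (C(Z) = -3*0 = 0)
A(-1, 10)*(11*C(-5) + 142) = (-1*10)*(11*0 + 142) = -10*(0 + 142) = -10*142 = -1420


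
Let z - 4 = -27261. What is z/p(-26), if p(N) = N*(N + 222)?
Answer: 27257/5096 ≈ 5.3487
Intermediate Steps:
p(N) = N*(222 + N)
z = -27257 (z = 4 - 27261 = -27257)
z/p(-26) = -27257*(-1/(26*(222 - 26))) = -27257/((-26*196)) = -27257/(-5096) = -27257*(-1/5096) = 27257/5096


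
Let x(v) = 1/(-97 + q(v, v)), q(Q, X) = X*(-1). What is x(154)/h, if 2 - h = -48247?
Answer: -1/12110499 ≈ -8.2573e-8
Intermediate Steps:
h = 48249 (h = 2 - 1*(-48247) = 2 + 48247 = 48249)
q(Q, X) = -X
x(v) = 1/(-97 - v)
x(154)/h = -1/(97 + 154)/48249 = -1/251*(1/48249) = -1*1/251*(1/48249) = -1/251*1/48249 = -1/12110499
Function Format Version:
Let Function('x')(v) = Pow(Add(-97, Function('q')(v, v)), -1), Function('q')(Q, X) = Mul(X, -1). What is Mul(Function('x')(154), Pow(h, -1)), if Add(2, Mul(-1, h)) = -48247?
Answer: Rational(-1, 12110499) ≈ -8.2573e-8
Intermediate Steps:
h = 48249 (h = Add(2, Mul(-1, -48247)) = Add(2, 48247) = 48249)
Function('q')(Q, X) = Mul(-1, X)
Function('x')(v) = Pow(Add(-97, Mul(-1, v)), -1)
Mul(Function('x')(154), Pow(h, -1)) = Mul(Mul(-1, Pow(Add(97, 154), -1)), Pow(48249, -1)) = Mul(Mul(-1, Pow(251, -1)), Rational(1, 48249)) = Mul(Mul(-1, Rational(1, 251)), Rational(1, 48249)) = Mul(Rational(-1, 251), Rational(1, 48249)) = Rational(-1, 12110499)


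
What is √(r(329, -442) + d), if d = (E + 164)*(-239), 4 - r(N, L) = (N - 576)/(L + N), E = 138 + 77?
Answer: 6*I*√32127934/113 ≈ 300.96*I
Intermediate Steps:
E = 215
r(N, L) = 4 - (-576 + N)/(L + N) (r(N, L) = 4 - (N - 576)/(L + N) = 4 - (-576 + N)/(L + N))
d = -90581 (d = (215 + 164)*(-239) = 379*(-239) = -90581)
√(r(329, -442) + d) = √((576 + 3*329 + 4*(-442))/(-442 + 329) - 90581) = √((576 + 987 - 1768)/(-113) - 90581) = √(-1/113*(-205) - 90581) = √(205/113 - 90581) = √(-10235448/113) = 6*I*√32127934/113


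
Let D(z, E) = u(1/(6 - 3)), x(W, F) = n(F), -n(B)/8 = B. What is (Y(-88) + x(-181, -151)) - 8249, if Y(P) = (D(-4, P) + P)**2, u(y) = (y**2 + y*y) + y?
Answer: 49048/81 ≈ 605.53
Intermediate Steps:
n(B) = -8*B
u(y) = y + 2*y**2 (u(y) = (y**2 + y**2) + y = 2*y**2 + y = y + 2*y**2)
x(W, F) = -8*F
D(z, E) = 5/9 (D(z, E) = (1 + 2/(6 - 3))/(6 - 3) = (1 + 2/3)/3 = (1/3)*(5/3) = 5/9)
Y(P) = (5/9 + P)**2
(Y(-88) + x(-181, -151)) - 8249 = ((5 + 9*(-88))**2/81 - 8*(-151)) - 8249 = ((5 - 792)**2/81 + 1208) - 8249 = ((1/81)*(-787)**2 + 1208) - 8249 = ((1/81)*619369 + 1208) - 8249 = (619369/81 + 1208) - 8249 = 717217/81 - 8249 = 49048/81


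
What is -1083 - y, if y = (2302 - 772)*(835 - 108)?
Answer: -1113393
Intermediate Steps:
y = 1112310 (y = 1530*727 = 1112310)
-1083 - y = -1083 - 1*1112310 = -1083 - 1112310 = -1113393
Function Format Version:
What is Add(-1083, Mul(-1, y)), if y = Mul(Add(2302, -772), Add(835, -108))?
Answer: -1113393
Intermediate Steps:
y = 1112310 (y = Mul(1530, 727) = 1112310)
Add(-1083, Mul(-1, y)) = Add(-1083, Mul(-1, 1112310)) = Add(-1083, -1112310) = -1113393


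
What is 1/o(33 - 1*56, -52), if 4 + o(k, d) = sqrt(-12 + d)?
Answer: -1/20 - I/10 ≈ -0.05 - 0.1*I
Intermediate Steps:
o(k, d) = -4 + sqrt(-12 + d)
1/o(33 - 1*56, -52) = 1/(-4 + sqrt(-12 - 52)) = 1/(-4 + sqrt(-64)) = 1/(-4 + 8*I) = (-4 - 8*I)/80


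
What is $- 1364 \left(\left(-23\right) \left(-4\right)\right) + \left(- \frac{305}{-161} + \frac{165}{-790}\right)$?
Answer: $- \frac{3192120867}{25438} \approx -1.2549 \cdot 10^{5}$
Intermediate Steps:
$- 1364 \left(\left(-23\right) \left(-4\right)\right) + \left(- \frac{305}{-161} + \frac{165}{-790}\right) = \left(-1364\right) 92 + \left(\left(-305\right) \left(- \frac{1}{161}\right) + 165 \left(- \frac{1}{790}\right)\right) = -125488 + \left(\frac{305}{161} - \frac{33}{158}\right) = -125488 + \frac{42877}{25438} = - \frac{3192120867}{25438}$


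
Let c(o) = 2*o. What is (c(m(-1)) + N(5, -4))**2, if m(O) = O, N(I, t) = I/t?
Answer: 169/16 ≈ 10.563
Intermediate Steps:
(c(m(-1)) + N(5, -4))**2 = (2*(-1) + 5/(-4))**2 = (-2 + 5*(-1/4))**2 = (-2 - 5/4)**2 = (-13/4)**2 = 169/16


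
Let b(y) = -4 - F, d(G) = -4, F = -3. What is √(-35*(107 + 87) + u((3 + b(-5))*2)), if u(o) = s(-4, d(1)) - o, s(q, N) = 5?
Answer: I*√6789 ≈ 82.395*I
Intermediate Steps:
b(y) = -1 (b(y) = -4 - 1*(-3) = -4 + 3 = -1)
u(o) = 5 - o
√(-35*(107 + 87) + u((3 + b(-5))*2)) = √(-35*(107 + 87) + (5 - (3 - 1)*2)) = √(-35*194 + (5 - 2*2)) = √(-6790 + (5 - 1*4)) = √(-6790 + (5 - 4)) = √(-6790 + 1) = √(-6789) = I*√6789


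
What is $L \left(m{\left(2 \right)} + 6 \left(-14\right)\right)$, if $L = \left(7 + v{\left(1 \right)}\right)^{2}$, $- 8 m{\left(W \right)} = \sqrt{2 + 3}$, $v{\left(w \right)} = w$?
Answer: $-5376 - 8 \sqrt{5} \approx -5393.9$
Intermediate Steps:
$m{\left(W \right)} = - \frac{\sqrt{5}}{8}$ ($m{\left(W \right)} = - \frac{\sqrt{2 + 3}}{8} = - \frac{\sqrt{5}}{8}$)
$L = 64$ ($L = \left(7 + 1\right)^{2} = 8^{2} = 64$)
$L \left(m{\left(2 \right)} + 6 \left(-14\right)\right) = 64 \left(- \frac{\sqrt{5}}{8} + 6 \left(-14\right)\right) = 64 \left(- \frac{\sqrt{5}}{8} - 84\right) = 64 \left(-84 - \frac{\sqrt{5}}{8}\right) = -5376 - 8 \sqrt{5}$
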